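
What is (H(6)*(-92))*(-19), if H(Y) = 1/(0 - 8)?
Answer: -437/2 ≈ -218.50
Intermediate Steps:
H(Y) = -⅛ (H(Y) = 1/(-8) = -⅛)
(H(6)*(-92))*(-19) = -⅛*(-92)*(-19) = (23/2)*(-19) = -437/2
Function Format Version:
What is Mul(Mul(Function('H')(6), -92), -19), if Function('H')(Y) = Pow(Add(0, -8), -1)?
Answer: Rational(-437, 2) ≈ -218.50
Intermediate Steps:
Function('H')(Y) = Rational(-1, 8) (Function('H')(Y) = Pow(-8, -1) = Rational(-1, 8))
Mul(Mul(Function('H')(6), -92), -19) = Mul(Mul(Rational(-1, 8), -92), -19) = Mul(Rational(23, 2), -19) = Rational(-437, 2)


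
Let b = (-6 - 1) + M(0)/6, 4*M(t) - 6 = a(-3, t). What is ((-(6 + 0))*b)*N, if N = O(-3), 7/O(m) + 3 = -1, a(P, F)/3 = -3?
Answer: -1197/16 ≈ -74.813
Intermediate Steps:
a(P, F) = -9 (a(P, F) = 3*(-3) = -9)
M(t) = -¾ (M(t) = 3/2 + (¼)*(-9) = 3/2 - 9/4 = -¾)
O(m) = -7/4 (O(m) = 7/(-3 - 1) = 7/(-4) = 7*(-¼) = -7/4)
b = -57/8 (b = (-6 - 1) - ¾/6 = -7 - ¾*⅙ = -7 - ⅛ = -57/8 ≈ -7.1250)
N = -7/4 ≈ -1.7500
((-(6 + 0))*b)*N = (-(6 + 0)*(-57/8))*(-7/4) = (-1*6*(-57/8))*(-7/4) = -6*(-57/8)*(-7/4) = (171/4)*(-7/4) = -1197/16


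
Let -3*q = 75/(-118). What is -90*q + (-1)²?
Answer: -1066/59 ≈ -18.068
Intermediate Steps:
q = 25/118 (q = -25/(-118) = -25*(-1)/118 = -⅓*(-75/118) = 25/118 ≈ 0.21186)
-90*q + (-1)² = -90*25/118 + (-1)² = -1125/59 + 1 = -1066/59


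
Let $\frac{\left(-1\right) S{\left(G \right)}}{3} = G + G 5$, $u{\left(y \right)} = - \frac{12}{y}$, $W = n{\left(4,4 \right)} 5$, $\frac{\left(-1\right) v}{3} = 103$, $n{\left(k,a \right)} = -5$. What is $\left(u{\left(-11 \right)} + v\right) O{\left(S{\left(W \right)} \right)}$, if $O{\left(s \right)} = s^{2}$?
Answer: $- \frac{685867500}{11} \approx -6.2352 \cdot 10^{7}$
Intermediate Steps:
$v = -309$ ($v = \left(-3\right) 103 = -309$)
$W = -25$ ($W = \left(-5\right) 5 = -25$)
$S{\left(G \right)} = - 18 G$ ($S{\left(G \right)} = - 3 \left(G + G 5\right) = - 3 \left(G + 5 G\right) = - 3 \cdot 6 G = - 18 G$)
$\left(u{\left(-11 \right)} + v\right) O{\left(S{\left(W \right)} \right)} = \left(- \frac{12}{-11} - 309\right) \left(\left(-18\right) \left(-25\right)\right)^{2} = \left(\left(-12\right) \left(- \frac{1}{11}\right) - 309\right) 450^{2} = \left(\frac{12}{11} - 309\right) 202500 = \left(- \frac{3387}{11}\right) 202500 = - \frac{685867500}{11}$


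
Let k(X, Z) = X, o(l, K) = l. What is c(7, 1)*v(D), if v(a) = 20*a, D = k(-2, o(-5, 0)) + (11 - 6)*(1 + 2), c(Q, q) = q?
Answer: 260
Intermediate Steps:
D = 13 (D = -2 + (11 - 6)*(1 + 2) = -2 + 5*3 = -2 + 15 = 13)
c(7, 1)*v(D) = 1*(20*13) = 1*260 = 260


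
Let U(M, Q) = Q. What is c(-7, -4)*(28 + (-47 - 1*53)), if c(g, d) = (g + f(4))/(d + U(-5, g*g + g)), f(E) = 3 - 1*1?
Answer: 180/19 ≈ 9.4737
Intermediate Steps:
f(E) = 2 (f(E) = 3 - 1 = 2)
c(g, d) = (2 + g)/(d + g + g²) (c(g, d) = (g + 2)/(d + (g*g + g)) = (2 + g)/(d + (g² + g)) = (2 + g)/(d + (g + g²)) = (2 + g)/(d + g + g²))
c(-7, -4)*(28 + (-47 - 1*53)) = ((2 - 7)/(-4 - 7*(1 - 7)))*(28 + (-47 - 1*53)) = (-5/(-4 - 7*(-6)))*(28 + (-47 - 53)) = (-5/(-4 + 42))*(28 - 100) = (-5/38)*(-72) = ((1/38)*(-5))*(-72) = -5/38*(-72) = 180/19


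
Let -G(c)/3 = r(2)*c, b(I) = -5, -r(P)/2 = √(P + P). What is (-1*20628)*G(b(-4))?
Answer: 1237680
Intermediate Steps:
r(P) = -2*√2*√P (r(P) = -2*√(P + P) = -2*√2*√P)
G(c) = 12*c (G(c) = -3*(-2*√2*√2)*c = -(-12)*c = 12*c)
(-1*20628)*G(b(-4)) = (-1*20628)*(12*(-5)) = -20628*(-60) = 1237680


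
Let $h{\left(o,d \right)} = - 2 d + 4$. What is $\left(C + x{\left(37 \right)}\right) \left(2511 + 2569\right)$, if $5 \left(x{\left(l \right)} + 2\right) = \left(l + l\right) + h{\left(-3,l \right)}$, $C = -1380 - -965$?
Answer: $-2114296$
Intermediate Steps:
$h{\left(o,d \right)} = 4 - 2 d$
$C = -415$ ($C = -1380 + 965 = -415$)
$x{\left(l \right)} = - \frac{6}{5}$ ($x{\left(l \right)} = -2 + \frac{\left(l + l\right) - \left(-4 + 2 l\right)}{5} = -2 + \frac{2 l - \left(-4 + 2 l\right)}{5} = -2 + \frac{1}{5} \cdot 4 = -2 + \frac{4}{5} = - \frac{6}{5}$)
$\left(C + x{\left(37 \right)}\right) \left(2511 + 2569\right) = \left(-415 - \frac{6}{5}\right) \left(2511 + 2569\right) = \left(- \frac{2081}{5}\right) 5080 = -2114296$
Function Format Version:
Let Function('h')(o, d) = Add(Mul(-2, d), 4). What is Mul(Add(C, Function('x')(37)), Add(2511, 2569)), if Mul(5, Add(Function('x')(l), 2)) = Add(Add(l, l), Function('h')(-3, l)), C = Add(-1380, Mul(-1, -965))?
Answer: -2114296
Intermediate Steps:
Function('h')(o, d) = Add(4, Mul(-2, d))
C = -415 (C = Add(-1380, 965) = -415)
Function('x')(l) = Rational(-6, 5) (Function('x')(l) = Add(-2, Mul(Rational(1, 5), Add(Add(l, l), Add(4, Mul(-2, l))))) = Add(-2, Mul(Rational(1, 5), Add(Mul(2, l), Add(4, Mul(-2, l))))) = Add(-2, Mul(Rational(1, 5), 4)) = Add(-2, Rational(4, 5)) = Rational(-6, 5))
Mul(Add(C, Function('x')(37)), Add(2511, 2569)) = Mul(Add(-415, Rational(-6, 5)), Add(2511, 2569)) = Mul(Rational(-2081, 5), 5080) = -2114296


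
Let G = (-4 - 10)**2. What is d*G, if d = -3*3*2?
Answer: -3528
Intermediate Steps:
d = -18 (d = -9*2 = -18)
G = 196 (G = (-14)**2 = 196)
d*G = -18*196 = -3528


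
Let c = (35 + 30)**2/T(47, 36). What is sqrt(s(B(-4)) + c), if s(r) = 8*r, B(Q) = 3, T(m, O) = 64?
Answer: sqrt(5761)/8 ≈ 9.4877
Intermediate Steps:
c = 4225/64 (c = (35 + 30)**2/64 = 65**2*(1/64) = 4225*(1/64) = 4225/64 ≈ 66.016)
sqrt(s(B(-4)) + c) = sqrt(8*3 + 4225/64) = sqrt(24 + 4225/64) = sqrt(5761/64) = sqrt(5761)/8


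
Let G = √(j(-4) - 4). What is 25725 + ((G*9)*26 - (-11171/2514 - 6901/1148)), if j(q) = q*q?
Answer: 37137187811/1443036 + 468*√3 ≈ 26546.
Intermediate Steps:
j(q) = q²
G = 2*√3 (G = √((-4)² - 4) = √(16 - 4) = √12 = 2*√3 ≈ 3.4641)
25725 + ((G*9)*26 - (-11171/2514 - 6901/1148)) = 25725 + (((2*√3)*9)*26 - (-11171/2514 - 6901/1148)) = 25725 + ((18*√3)*26 - (-11171*1/2514 - 6901*1/1148)) = 25725 + (468*√3 - (-11171/2514 - 6901/1148)) = 25725 + (468*√3 - 1*(-15086711/1443036)) = 25725 + (468*√3 + 15086711/1443036) = 25725 + (15086711/1443036 + 468*√3) = 37137187811/1443036 + 468*√3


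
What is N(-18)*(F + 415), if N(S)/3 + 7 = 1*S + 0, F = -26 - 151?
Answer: -17850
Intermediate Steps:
F = -177
N(S) = -21 + 3*S (N(S) = -21 + 3*(1*S + 0) = -21 + 3*(S + 0) = -21 + 3*S)
N(-18)*(F + 415) = (-21 + 3*(-18))*(-177 + 415) = (-21 - 54)*238 = -75*238 = -17850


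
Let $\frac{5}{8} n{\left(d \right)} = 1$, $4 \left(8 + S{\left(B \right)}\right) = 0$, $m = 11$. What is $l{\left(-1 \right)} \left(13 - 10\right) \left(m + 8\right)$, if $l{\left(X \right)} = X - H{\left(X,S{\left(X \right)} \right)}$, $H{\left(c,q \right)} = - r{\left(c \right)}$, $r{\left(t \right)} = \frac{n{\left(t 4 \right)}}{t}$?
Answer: $- \frac{741}{5} \approx -148.2$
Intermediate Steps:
$S{\left(B \right)} = -8$ ($S{\left(B \right)} = -8 + \frac{1}{4} \cdot 0 = -8 + 0 = -8$)
$n{\left(d \right)} = \frac{8}{5}$ ($n{\left(d \right)} = \frac{8}{5} \cdot 1 = \frac{8}{5}$)
$r{\left(t \right)} = \frac{8}{5 t}$
$H{\left(c,q \right)} = - \frac{8}{5 c}$
$l{\left(X \right)} = X + \frac{8}{5 X}$ ($l{\left(X \right)} = X - - \frac{8}{5 X} = X + \frac{8}{5 X}$)
$l{\left(-1 \right)} \left(13 - 10\right) \left(m + 8\right) = \left(-1 + \frac{8}{5 \left(-1\right)}\right) \left(13 - 10\right) \left(11 + 8\right) = \left(-1 + \frac{8}{5} \left(-1\right)\right) 3 \cdot 19 = \left(-1 - \frac{8}{5}\right) 57 = \left(- \frac{13}{5}\right) 57 = - \frac{741}{5}$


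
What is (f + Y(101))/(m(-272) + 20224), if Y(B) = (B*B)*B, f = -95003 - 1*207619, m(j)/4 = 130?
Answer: 727679/20744 ≈ 35.079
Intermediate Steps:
m(j) = 520 (m(j) = 4*130 = 520)
f = -302622 (f = -95003 - 207619 = -302622)
Y(B) = B³ (Y(B) = B²*B = B³)
(f + Y(101))/(m(-272) + 20224) = (-302622 + 101³)/(520 + 20224) = (-302622 + 1030301)/20744 = 727679*(1/20744) = 727679/20744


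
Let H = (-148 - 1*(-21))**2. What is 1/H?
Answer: 1/16129 ≈ 6.2000e-5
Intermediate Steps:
H = 16129 (H = (-148 + 21)**2 = (-127)**2 = 16129)
1/H = 1/16129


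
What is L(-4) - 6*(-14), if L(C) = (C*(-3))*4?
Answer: 132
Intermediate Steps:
L(C) = -12*C (L(C) = -3*C*4 = -12*C)
L(-4) - 6*(-14) = -12*(-4) - 6*(-14) = 48 + 84 = 132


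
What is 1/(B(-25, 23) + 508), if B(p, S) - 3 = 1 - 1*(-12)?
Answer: 1/524 ≈ 0.0019084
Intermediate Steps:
B(p, S) = 16 (B(p, S) = 3 + (1 - 1*(-12)) = 3 + (1 + 12) = 3 + 13 = 16)
1/(B(-25, 23) + 508) = 1/(16 + 508) = 1/524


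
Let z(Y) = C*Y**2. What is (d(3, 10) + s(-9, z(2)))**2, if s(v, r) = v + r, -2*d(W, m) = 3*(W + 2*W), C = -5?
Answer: 7225/4 ≈ 1806.3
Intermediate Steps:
z(Y) = -5*Y**2
d(W, m) = -9*W/2 (d(W, m) = -3*(W + 2*W)/2 = -3*3*W/2 = -9*W/2)
s(v, r) = r + v
(d(3, 10) + s(-9, z(2)))**2 = (-9/2*3 + (-5*2**2 - 9))**2 = (-27/2 + (-5*4 - 9))**2 = (-27/2 + (-20 - 9))**2 = (-27/2 - 29)**2 = (-85/2)**2 = 7225/4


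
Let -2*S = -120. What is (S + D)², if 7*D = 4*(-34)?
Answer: 80656/49 ≈ 1646.0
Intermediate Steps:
D = -136/7 (D = (4*(-34))/7 = (⅐)*(-136) = -136/7 ≈ -19.429)
S = 60 (S = -½*(-120) = 60)
(S + D)² = (60 - 136/7)² = (284/7)² = 80656/49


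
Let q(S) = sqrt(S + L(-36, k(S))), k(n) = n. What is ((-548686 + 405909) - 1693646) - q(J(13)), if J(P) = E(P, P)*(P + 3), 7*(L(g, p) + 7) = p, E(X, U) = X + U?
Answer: -1836423 - sqrt(22953)/7 ≈ -1.8364e+6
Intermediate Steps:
E(X, U) = U + X
L(g, p) = -7 + p/7
J(P) = 2*P*(3 + P) (J(P) = (P + P)*(P + 3) = (2*P)*(3 + P) = 2*P*(3 + P))
q(S) = sqrt(-7 + 8*S/7) (q(S) = sqrt(S + (-7 + S/7)) = sqrt(-7 + 8*S/7))
((-548686 + 405909) - 1693646) - q(J(13)) = ((-548686 + 405909) - 1693646) - sqrt(-343 + 56*(2*13*(3 + 13)))/7 = (-142777 - 1693646) - sqrt(-343 + 56*(2*13*16))/7 = -1836423 - sqrt(-343 + 56*416)/7 = -1836423 - sqrt(-343 + 23296)/7 = -1836423 - sqrt(22953)/7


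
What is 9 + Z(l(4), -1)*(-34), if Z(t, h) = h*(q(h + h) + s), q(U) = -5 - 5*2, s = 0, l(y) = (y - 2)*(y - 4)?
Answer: -501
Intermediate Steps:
l(y) = (-4 + y)*(-2 + y) (l(y) = (-2 + y)*(-4 + y) = (-4 + y)*(-2 + y))
q(U) = -15 (q(U) = -5 - 10 = -15)
Z(t, h) = -15*h (Z(t, h) = h*(-15 + 0) = h*(-15) = -15*h)
9 + Z(l(4), -1)*(-34) = 9 - 15*(-1)*(-34) = 9 + 15*(-34) = 9 - 510 = -501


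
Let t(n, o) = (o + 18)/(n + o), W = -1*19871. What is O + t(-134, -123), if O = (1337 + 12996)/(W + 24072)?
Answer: 4124686/1079657 ≈ 3.8204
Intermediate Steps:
W = -19871
O = 14333/4201 (O = (1337 + 12996)/(-19871 + 24072) = 14333/4201 ≈ 3.4118)
t(n, o) = (18 + o)/(n + o)
O + t(-134, -123) = 14333/4201 + (18 - 123)/(-134 - 123) = 14333/4201 - 105/(-257) = 14333/4201 - 1/257*(-105) = 14333/4201 + 105/257 = 4124686/1079657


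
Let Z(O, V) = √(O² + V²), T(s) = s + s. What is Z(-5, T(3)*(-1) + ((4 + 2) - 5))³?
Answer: 250*√2 ≈ 353.55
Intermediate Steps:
T(s) = 2*s
Z(-5, T(3)*(-1) + ((4 + 2) - 5))³ = (√((-5)² + ((2*3)*(-1) + ((4 + 2) - 5))²))³ = (√(25 + (6*(-1) + (6 - 5))²))³ = (√(25 + (-6 + 1)²))³ = (√(25 + (-5)²))³ = (√(25 + 25))³ = (√50)³ = (5*√2)³ = 250*√2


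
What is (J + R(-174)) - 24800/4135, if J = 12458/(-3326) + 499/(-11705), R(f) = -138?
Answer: -2379041623904/16097898205 ≈ -147.79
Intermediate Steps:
J = -73740282/19465415 (J = 12458*(-1/3326) + 499*(-1/11705) = -6229/1663 - 499/11705 = -73740282/19465415 ≈ -3.7883)
(J + R(-174)) - 24800/4135 = (-73740282/19465415 - 138) - 24800/4135 = -2759967552/19465415 - 24800*1/4135 = -2759967552/19465415 - 4960/827 = -2379041623904/16097898205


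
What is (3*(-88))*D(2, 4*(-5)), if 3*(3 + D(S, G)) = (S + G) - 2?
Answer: 2552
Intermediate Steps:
D(S, G) = -11/3 + G/3 + S/3 (D(S, G) = -3 + ((S + G) - 2)/3 = -3 + ((G + S) - 2)/3 = -3 + (-2 + G + S)/3 = -3 + (-⅔ + G/3 + S/3) = -11/3 + G/3 + S/3)
(3*(-88))*D(2, 4*(-5)) = (3*(-88))*(-11/3 + (4*(-5))/3 + (⅓)*2) = -264*(-11/3 + (⅓)*(-20) + ⅔) = -264*(-11/3 - 20/3 + ⅔) = -264*(-29/3) = 2552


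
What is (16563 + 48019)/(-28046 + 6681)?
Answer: -64582/21365 ≈ -3.0228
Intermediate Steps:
(16563 + 48019)/(-28046 + 6681) = 64582/(-21365) = 64582*(-1/21365) = -64582/21365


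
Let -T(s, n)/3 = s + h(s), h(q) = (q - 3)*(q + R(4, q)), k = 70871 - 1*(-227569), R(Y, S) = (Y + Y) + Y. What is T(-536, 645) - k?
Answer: -1144140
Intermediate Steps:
R(Y, S) = 3*Y (R(Y, S) = 2*Y + Y = 3*Y)
k = 298440 (k = 70871 + 227569 = 298440)
h(q) = (-3 + q)*(12 + q) (h(q) = (q - 3)*(q + 3*4) = (-3 + q)*(q + 12) = (-3 + q)*(12 + q))
T(s, n) = 108 - 30*s - 3*s² (T(s, n) = -3*(s + (-36 + s² + 9*s)) = -3*(-36 + s² + 10*s) = 108 - 30*s - 3*s²)
T(-536, 645) - k = (108 - 30*(-536) - 3*(-536)²) - 1*298440 = (108 + 16080 - 3*287296) - 298440 = (108 + 16080 - 861888) - 298440 = -845700 - 298440 = -1144140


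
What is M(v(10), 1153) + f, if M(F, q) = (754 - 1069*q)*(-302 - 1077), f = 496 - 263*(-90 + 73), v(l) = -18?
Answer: 1698661304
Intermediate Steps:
f = 4967 (f = 496 - 263*(-17) = 496 + 4471 = 4967)
M(F, q) = -1039766 + 1474151*q (M(F, q) = (754 - 1069*q)*(-1379) = -1039766 + 1474151*q)
M(v(10), 1153) + f = (-1039766 + 1474151*1153) + 4967 = (-1039766 + 1699696103) + 4967 = 1698656337 + 4967 = 1698661304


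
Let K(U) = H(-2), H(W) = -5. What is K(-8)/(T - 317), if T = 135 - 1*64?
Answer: 5/246 ≈ 0.020325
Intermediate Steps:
K(U) = -5
T = 71 (T = 135 - 64 = 71)
K(-8)/(T - 317) = -5/(71 - 317) = -5/(-246) = -5*(-1/246) = 5/246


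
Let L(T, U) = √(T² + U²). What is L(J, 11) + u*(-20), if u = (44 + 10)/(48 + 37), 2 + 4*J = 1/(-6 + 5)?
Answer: -216/17 + √1945/4 ≈ -1.6803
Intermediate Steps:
J = -¾ (J = -½ + 1/(4*(-6 + 5)) = -½ + (¼)/(-1) = -½ + (¼)*(-1) = -½ - ¼ = -¾ ≈ -0.75000)
u = 54/85 ≈ 0.63529
L(J, 11) + u*(-20) = √((-¾)² + 11²) + (54/85)*(-20) = √(9/16 + 121) - 216/17 = √(1945/16) - 216/17 = √1945/4 - 216/17 = -216/17 + √1945/4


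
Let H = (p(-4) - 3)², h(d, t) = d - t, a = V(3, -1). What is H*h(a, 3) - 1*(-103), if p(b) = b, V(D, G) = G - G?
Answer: -44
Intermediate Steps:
V(D, G) = 0
a = 0
H = 49 (H = (-4 - 3)² = (-7)² = 49)
H*h(a, 3) - 1*(-103) = 49*(0 - 1*3) - 1*(-103) = 49*(0 - 3) + 103 = 49*(-3) + 103 = -147 + 103 = -44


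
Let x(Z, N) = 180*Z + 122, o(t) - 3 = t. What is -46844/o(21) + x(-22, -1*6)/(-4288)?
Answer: -12548435/6432 ≈ -1950.9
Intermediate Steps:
o(t) = 3 + t
x(Z, N) = 122 + 180*Z
-46844/o(21) + x(-22, -1*6)/(-4288) = -46844/(3 + 21) + (122 + 180*(-22))/(-4288) = -46844/24 + (122 - 3960)*(-1/4288) = -46844*1/24 - 3838*(-1/4288) = -11711/6 + 1919/2144 = -12548435/6432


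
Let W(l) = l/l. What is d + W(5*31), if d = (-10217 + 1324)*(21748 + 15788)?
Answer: -333807647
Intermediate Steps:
W(l) = 1
d = -333807648 (d = -8893*37536 = -333807648)
d + W(5*31) = -333807648 + 1 = -333807647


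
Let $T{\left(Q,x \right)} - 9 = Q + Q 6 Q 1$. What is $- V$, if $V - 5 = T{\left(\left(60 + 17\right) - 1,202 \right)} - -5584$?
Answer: $-40330$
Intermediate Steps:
$T{\left(Q,x \right)} = 9 + Q + 6 Q^{2}$ ($T{\left(Q,x \right)} = 9 + \left(Q + Q 6 Q 1\right) = 9 + \left(Q + Q 6 Q\right) = 9 + \left(Q + 6 Q^{2}\right) = 9 + Q + 6 Q^{2}$)
$V = 40330$ ($V = 5 - \left(-5669 - 6 \left(\left(60 + 17\right) - 1\right)^{2}\right) = 5 + \left(\left(9 + \left(77 - 1\right) + 6 \left(77 - 1\right)^{2}\right) + 5584\right) = 5 + \left(\left(9 + 76 + 6 \cdot 76^{2}\right) + 5584\right) = 5 + \left(\left(9 + 76 + 6 \cdot 5776\right) + 5584\right) = 5 + \left(\left(9 + 76 + 34656\right) + 5584\right) = 5 + \left(34741 + 5584\right) = 5 + 40325 = 40330$)
$- V = \left(-1\right) 40330 = -40330$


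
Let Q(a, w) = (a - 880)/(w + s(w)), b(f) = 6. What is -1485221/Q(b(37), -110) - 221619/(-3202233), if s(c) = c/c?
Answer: -172802129813577/932917214 ≈ -1.8523e+5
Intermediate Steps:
s(c) = 1
Q(a, w) = (-880 + a)/(1 + w) (Q(a, w) = (a - 880)/(w + 1) = (-880 + a)/(1 + w))
-1485221/Q(b(37), -110) - 221619/(-3202233) = -1485221*(1 - 110)/(-880 + 6) - 221619/(-3202233) = -1485221/(-874/(-109)) - 221619*(-1/3202233) = -1485221/((-1/109*(-874))) + 73873/1067411 = -1485221/874/109 + 73873/1067411 = -1485221*109/874 + 73873/1067411 = -161889089/874 + 73873/1067411 = -172802129813577/932917214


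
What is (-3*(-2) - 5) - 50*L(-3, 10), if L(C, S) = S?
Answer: -499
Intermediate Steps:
(-3*(-2) - 5) - 50*L(-3, 10) = (-3*(-2) - 5) - 50*10 = (6 - 5) - 500 = 1 - 500 = -499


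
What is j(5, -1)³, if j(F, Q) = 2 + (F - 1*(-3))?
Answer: 1000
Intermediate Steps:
j(F, Q) = 5 + F (j(F, Q) = 2 + (F + 3) = 2 + (3 + F) = 5 + F)
j(5, -1)³ = (5 + 5)³ = 10³ = 1000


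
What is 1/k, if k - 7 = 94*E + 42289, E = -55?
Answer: 1/37126 ≈ 2.6935e-5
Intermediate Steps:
k = 37126 (k = 7 + (94*(-55) + 42289) = 7 + (-5170 + 42289) = 7 + 37119 = 37126)
1/k = 1/37126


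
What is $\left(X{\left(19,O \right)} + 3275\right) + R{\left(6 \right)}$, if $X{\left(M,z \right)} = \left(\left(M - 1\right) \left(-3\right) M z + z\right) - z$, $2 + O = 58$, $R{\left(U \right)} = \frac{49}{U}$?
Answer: $- \frac{325037}{6} \approx -54173.0$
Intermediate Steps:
$O = 56$ ($O = -2 + 58 = 56$)
$X{\left(M,z \right)} = M z \left(3 - 3 M\right)$ ($X{\left(M,z \right)} = \left(\left(-1 + M\right) \left(-3\right) M z + z\right) - z = \left(\left(3 - 3 M\right) M z + z\right) - z = \left(M \left(3 - 3 M\right) z + z\right) - z = \left(M z \left(3 - 3 M\right) + z\right) - z = \left(z + M z \left(3 - 3 M\right)\right) - z = M z \left(3 - 3 M\right)$)
$\left(X{\left(19,O \right)} + 3275\right) + R{\left(6 \right)} = \left(3 \cdot 19 \cdot 56 \left(1 - 19\right) + 3275\right) + \frac{49}{6} = \left(3 \cdot 19 \cdot 56 \left(1 - 19\right) + 3275\right) + 49 \cdot \frac{1}{6} = \left(3 \cdot 19 \cdot 56 \left(-18\right) + 3275\right) + \frac{49}{6} = \left(-57456 + 3275\right) + \frac{49}{6} = -54181 + \frac{49}{6} = - \frac{325037}{6}$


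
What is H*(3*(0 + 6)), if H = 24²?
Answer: 10368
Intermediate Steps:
H = 576
H*(3*(0 + 6)) = 576*(3*(0 + 6)) = 576*(3*6) = 576*18 = 10368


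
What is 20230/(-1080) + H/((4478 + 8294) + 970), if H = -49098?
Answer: -16551325/742068 ≈ -22.304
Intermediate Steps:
20230/(-1080) + H/((4478 + 8294) + 970) = 20230/(-1080) - 49098/((4478 + 8294) + 970) = 20230*(-1/1080) - 49098/(12772 + 970) = -2023/108 - 49098/13742 = -2023/108 - 49098*1/13742 = -2023/108 - 24549/6871 = -16551325/742068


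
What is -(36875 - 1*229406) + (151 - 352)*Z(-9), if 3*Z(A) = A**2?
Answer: 187104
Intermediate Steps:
Z(A) = A**2/3
-(36875 - 1*229406) + (151 - 352)*Z(-9) = -(36875 - 1*229406) + (151 - 352)*((1/3)*(-9)**2) = -(36875 - 229406) - 67*81 = -1*(-192531) - 201*27 = 192531 - 5427 = 187104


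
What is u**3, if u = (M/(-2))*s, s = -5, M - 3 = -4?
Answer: -125/8 ≈ -15.625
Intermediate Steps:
M = -1 (M = 3 - 4 = -1)
u = -5/2 (u = -1/(-2)*(-5) = -1*(-1/2)*(-5) = (1/2)*(-5) = -5/2 ≈ -2.5000)
u**3 = (-5/2)**3 = -125/8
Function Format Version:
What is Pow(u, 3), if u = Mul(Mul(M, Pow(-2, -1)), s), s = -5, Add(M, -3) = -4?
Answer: Rational(-125, 8) ≈ -15.625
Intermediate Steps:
M = -1 (M = Add(3, -4) = -1)
u = Rational(-5, 2) (u = Mul(Mul(-1, Pow(-2, -1)), -5) = Mul(Mul(-1, Rational(-1, 2)), -5) = Mul(Rational(1, 2), -5) = Rational(-5, 2) ≈ -2.5000)
Pow(u, 3) = Pow(Rational(-5, 2), 3) = Rational(-125, 8)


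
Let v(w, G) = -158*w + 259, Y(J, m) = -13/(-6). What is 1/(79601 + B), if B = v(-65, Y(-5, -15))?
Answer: 1/90130 ≈ 1.1095e-5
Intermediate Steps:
Y(J, m) = 13/6 (Y(J, m) = -13*(-⅙) = 13/6)
v(w, G) = 259 - 158*w
B = 10529 (B = 259 - 158*(-65) = 259 + 10270 = 10529)
1/(79601 + B) = 1/(79601 + 10529) = 1/90130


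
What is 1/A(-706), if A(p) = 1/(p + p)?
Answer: -1412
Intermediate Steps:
A(p) = 1/(2*p)
1/A(-706) = 1/((½)/(-706)) = 1/((½)*(-1/706)) = 1/(-1/1412) = -1412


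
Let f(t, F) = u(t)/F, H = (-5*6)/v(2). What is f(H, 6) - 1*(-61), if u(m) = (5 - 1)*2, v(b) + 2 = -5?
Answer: 187/3 ≈ 62.333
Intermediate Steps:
v(b) = -7 (v(b) = -2 - 5 = -7)
u(m) = 8 (u(m) = 4*2 = 8)
H = 30/7 (H = -5*6/(-7) = -30*(-⅐) = 30/7 ≈ 4.2857)
f(t, F) = 8/F
f(H, 6) - 1*(-61) = 8/6 - 1*(-61) = 8*(⅙) + 61 = 4/3 + 61 = 187/3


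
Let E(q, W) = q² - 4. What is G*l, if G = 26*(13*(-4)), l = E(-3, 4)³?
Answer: -169000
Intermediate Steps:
E(q, W) = -4 + q²
l = 125 (l = (-4 + (-3)²)³ = (-4 + 9)³ = 5³ = 125)
G = -1352 (G = 26*(-52) = -1352)
G*l = -1352*125 = -169000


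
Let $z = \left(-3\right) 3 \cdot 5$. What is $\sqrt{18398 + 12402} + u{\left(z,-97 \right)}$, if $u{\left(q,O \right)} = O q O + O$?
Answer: $-423502 + 20 \sqrt{77} \approx -4.2333 \cdot 10^{5}$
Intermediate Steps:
$z = -45$ ($z = \left(-9\right) 5 = -45$)
$u{\left(q,O \right)} = O + q O^{2}$ ($u{\left(q,O \right)} = q O^{2} + O = O + q O^{2}$)
$\sqrt{18398 + 12402} + u{\left(z,-97 \right)} = \sqrt{18398 + 12402} - 97 \left(1 - -4365\right) = \sqrt{30800} - 97 \left(1 + 4365\right) = 20 \sqrt{77} - 423502 = -423502 + 20 \sqrt{77}$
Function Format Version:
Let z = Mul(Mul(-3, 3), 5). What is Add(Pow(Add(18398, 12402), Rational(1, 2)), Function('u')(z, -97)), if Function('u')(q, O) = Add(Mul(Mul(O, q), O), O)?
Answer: Add(-423502, Mul(20, Pow(77, Rational(1, 2)))) ≈ -4.2333e+5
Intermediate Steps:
z = -45 (z = Mul(-9, 5) = -45)
Function('u')(q, O) = Add(O, Mul(q, Pow(O, 2))) (Function('u')(q, O) = Add(Mul(q, Pow(O, 2)), O) = Add(O, Mul(q, Pow(O, 2))))
Add(Pow(Add(18398, 12402), Rational(1, 2)), Function('u')(z, -97)) = Add(Pow(Add(18398, 12402), Rational(1, 2)), Mul(-97, Add(1, Mul(-97, -45)))) = Add(Pow(30800, Rational(1, 2)), Mul(-97, Add(1, 4365))) = Add(Mul(20, Pow(77, Rational(1, 2))), Mul(-97, 4366)) = Add(Mul(20, Pow(77, Rational(1, 2))), -423502) = Add(-423502, Mul(20, Pow(77, Rational(1, 2))))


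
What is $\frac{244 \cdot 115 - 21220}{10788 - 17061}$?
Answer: $- \frac{760}{697} \approx -1.0904$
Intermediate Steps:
$\frac{244 \cdot 115 - 21220}{10788 - 17061} = \frac{28060 - 21220}{-6273} = 6840 \left(- \frac{1}{6273}\right) = - \frac{760}{697}$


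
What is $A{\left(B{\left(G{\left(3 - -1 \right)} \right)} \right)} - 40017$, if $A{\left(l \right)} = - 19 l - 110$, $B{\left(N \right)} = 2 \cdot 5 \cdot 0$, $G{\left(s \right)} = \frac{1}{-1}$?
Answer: $-40127$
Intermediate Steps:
$G{\left(s \right)} = -1$
$B{\left(N \right)} = 0$ ($B{\left(N \right)} = 10 \cdot 0 = 0$)
$A{\left(l \right)} = -110 - 19 l$
$A{\left(B{\left(G{\left(3 - -1 \right)} \right)} \right)} - 40017 = \left(-110 - 0\right) - 40017 = \left(-110 + 0\right) - 40017 = -110 - 40017 = -40127$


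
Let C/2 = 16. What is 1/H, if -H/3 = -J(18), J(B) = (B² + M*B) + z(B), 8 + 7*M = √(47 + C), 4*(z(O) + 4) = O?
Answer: 59570/54007923 - 168*√79/18002641 ≈ 0.0010200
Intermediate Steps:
C = 32 (C = 2*16 = 32)
z(O) = -4 + O/4
M = -8/7 + √79/7 (M = -8/7 + √(47 + 32)/7 = -8/7 + √79/7 ≈ 0.12688)
J(B) = -4 + B² + B/4 + B*(-8/7 + √79/7) (J(B) = (B² + (-8/7 + √79/7)*B) + (-4 + B/4) = (B² + B*(-8/7 + √79/7)) + (-4 + B/4) = -4 + B² + B/4 + B*(-8/7 + √79/7))
H = 12765/14 + 54*√79/7 (H = -(-3)*(-4 + 18² - 25/28*18 + (⅐)*18*√79) = -(-3)*(-4 + 324 - 225/14 + 18*√79/7) = -(-3)*(4255/14 + 18*√79/7) = -3*(-4255/14 - 18*√79/7) = 12765/14 + 54*√79/7 ≈ 980.35)
1/H = 1/(12765/14 + 54*√79/7)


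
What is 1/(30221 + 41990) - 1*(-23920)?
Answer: 1727287121/72211 ≈ 23920.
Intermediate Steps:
1/(30221 + 41990) - 1*(-23920) = 1/72211 + 23920 = 1727287121/72211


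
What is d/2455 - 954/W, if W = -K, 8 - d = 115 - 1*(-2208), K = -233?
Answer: -576293/114403 ≈ -5.0374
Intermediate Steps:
d = -2315 (d = 8 - (115 - 1*(-2208)) = 8 - (115 + 2208) = 8 - 1*2323 = 8 - 2323 = -2315)
W = 233 (W = -1*(-233) = 233)
d/2455 - 954/W = -2315/2455 - 954/233 = -2315*1/2455 - 954*1/233 = -463/491 - 954/233 = -576293/114403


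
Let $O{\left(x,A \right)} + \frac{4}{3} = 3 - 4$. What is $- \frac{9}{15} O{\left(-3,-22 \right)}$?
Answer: $\frac{7}{5} \approx 1.4$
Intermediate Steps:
$O{\left(x,A \right)} = - \frac{7}{3}$ ($O{\left(x,A \right)} = - \frac{4}{3} + \left(3 - 4\right) = - \frac{4}{3} - 1 = - \frac{7}{3}$)
$- \frac{9}{15} O{\left(-3,-22 \right)} = - \frac{9}{15} \left(- \frac{7}{3}\right) = \left(-9\right) \frac{1}{15} \left(- \frac{7}{3}\right) = \left(- \frac{3}{5}\right) \left(- \frac{7}{3}\right) = \frac{7}{5}$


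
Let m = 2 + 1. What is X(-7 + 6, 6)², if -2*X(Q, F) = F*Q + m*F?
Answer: 36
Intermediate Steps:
m = 3
X(Q, F) = -3*F/2 - F*Q/2 (X(Q, F) = -(F*Q + 3*F)/2 = -(3*F + F*Q)/2 = -3*F/2 - F*Q/2)
X(-7 + 6, 6)² = (-½*6*(3 + (-7 + 6)))² = (-½*6*(3 - 1))² = (-½*6*2)² = (-6)² = 36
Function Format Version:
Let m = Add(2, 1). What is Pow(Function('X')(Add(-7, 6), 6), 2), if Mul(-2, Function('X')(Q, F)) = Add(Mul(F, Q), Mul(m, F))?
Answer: 36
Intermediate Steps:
m = 3
Function('X')(Q, F) = Add(Mul(Rational(-3, 2), F), Mul(Rational(-1, 2), F, Q)) (Function('X')(Q, F) = Mul(Rational(-1, 2), Add(Mul(F, Q), Mul(3, F))) = Mul(Rational(-1, 2), Add(Mul(3, F), Mul(F, Q))) = Add(Mul(Rational(-3, 2), F), Mul(Rational(-1, 2), F, Q)))
Pow(Function('X')(Add(-7, 6), 6), 2) = Pow(Mul(Rational(-1, 2), 6, Add(3, Add(-7, 6))), 2) = Pow(Mul(Rational(-1, 2), 6, Add(3, -1)), 2) = Pow(Mul(Rational(-1, 2), 6, 2), 2) = Pow(-6, 2) = 36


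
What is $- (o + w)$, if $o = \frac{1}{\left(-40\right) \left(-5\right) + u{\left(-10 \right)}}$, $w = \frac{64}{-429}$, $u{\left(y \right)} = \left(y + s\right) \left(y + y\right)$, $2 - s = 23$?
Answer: $\frac{52051}{351780} \approx 0.14796$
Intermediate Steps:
$s = -21$ ($s = 2 - 23 = -21$)
$u{\left(y \right)} = 2 y \left(-21 + y\right)$ ($u{\left(y \right)} = \left(y - 21\right) \left(y + y\right) = \left(-21 + y\right) 2 y = 2 y \left(-21 + y\right)$)
$w = - \frac{64}{429}$ ($w = 64 \left(- \frac{1}{429}\right) = - \frac{64}{429} \approx -0.14918$)
$o = \frac{1}{820}$ ($o = \frac{1}{\left(-40\right) \left(-5\right) + 2 \left(-10\right) \left(-21 - 10\right)} = \frac{1}{200 + 2 \left(-10\right) \left(-31\right)} = \frac{1}{200 + 620} = \frac{1}{820} \approx 0.0012195$)
$- (o + w) = - (\frac{1}{820} - \frac{64}{429}) = \left(-1\right) \left(- \frac{52051}{351780}\right) = \frac{52051}{351780}$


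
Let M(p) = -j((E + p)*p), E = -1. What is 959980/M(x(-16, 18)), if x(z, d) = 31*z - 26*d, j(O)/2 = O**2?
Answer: -47999/86538366760 ≈ -5.5466e-7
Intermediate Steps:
j(O) = 2*O**2
x(z, d) = -26*d + 31*z
M(p) = -2*p**2*(-1 + p)**2 (M(p) = -2*((-1 + p)*p)**2 = -2*(p*(-1 + p))**2 = -2*p**2*(-1 + p)**2)
959980/M(x(-16, 18)) = 959980/((-2*(-26*18 + 31*(-16))**2*(-1 + (-26*18 + 31*(-16)))**2)) = 959980/((-2*(-468 - 496)**2*(-1 + (-468 - 496))**2)) = 959980/((-2*(-964)**2*(-1 - 964)**2)) = 959980/((-2*929296*(-965)**2)) = 959980/((-2*929296*931225)) = 959980/(-1730767335200) = 959980*(-1/1730767335200) = -47999/86538366760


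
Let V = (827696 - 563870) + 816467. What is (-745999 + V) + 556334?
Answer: 890628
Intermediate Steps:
V = 1080293 (V = 263826 + 816467 = 1080293)
(-745999 + V) + 556334 = (-745999 + 1080293) + 556334 = 334294 + 556334 = 890628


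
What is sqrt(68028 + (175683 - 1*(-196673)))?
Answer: 8*sqrt(6881) ≈ 663.61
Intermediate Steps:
sqrt(68028 + (175683 - 1*(-196673))) = sqrt(68028 + (175683 + 196673)) = sqrt(68028 + 372356) = sqrt(440384) = 8*sqrt(6881)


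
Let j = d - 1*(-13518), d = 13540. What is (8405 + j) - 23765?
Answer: 11698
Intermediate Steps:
j = 27058 (j = 13540 - 1*(-13518) = 13540 + 13518 = 27058)
(8405 + j) - 23765 = (8405 + 27058) - 23765 = 35463 - 23765 = 11698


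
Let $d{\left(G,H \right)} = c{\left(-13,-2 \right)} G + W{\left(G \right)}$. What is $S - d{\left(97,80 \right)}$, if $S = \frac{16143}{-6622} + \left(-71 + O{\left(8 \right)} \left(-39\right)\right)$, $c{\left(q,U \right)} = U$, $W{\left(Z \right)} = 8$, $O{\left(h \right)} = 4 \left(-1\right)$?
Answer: $\frac{1778419}{6622} \approx 268.56$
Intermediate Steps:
$O{\left(h \right)} = -4$
$d{\left(G,H \right)} = 8 - 2 G$ ($d{\left(G,H \right)} = - 2 G + 8 = 8 - 2 G$)
$S = \frac{546727}{6622}$ ($S = \frac{16143}{-6622} - -85 = 16143 \left(- \frac{1}{6622}\right) + \left(-71 + 156\right) = - \frac{16143}{6622} + 85 = \frac{546727}{6622} \approx 82.562$)
$S - d{\left(97,80 \right)} = \frac{546727}{6622} - \left(8 - 194\right) = \frac{546727}{6622} - -186 = \frac{546727}{6622} + 186 = \frac{1778419}{6622}$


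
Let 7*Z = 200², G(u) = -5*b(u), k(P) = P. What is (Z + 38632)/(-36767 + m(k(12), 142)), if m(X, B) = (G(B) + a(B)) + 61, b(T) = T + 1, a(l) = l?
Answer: -310424/260953 ≈ -1.1896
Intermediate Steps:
b(T) = 1 + T
G(u) = -5 - 5*u (G(u) = -5*(1 + u) = -5 - 5*u)
Z = 40000/7 (Z = (⅐)*200² = (⅐)*40000 = 40000/7 ≈ 5714.3)
m(X, B) = 56 - 4*B (m(X, B) = ((-5 - 5*B) + B) + 61 = (-5 - 4*B) + 61 = 56 - 4*B)
(Z + 38632)/(-36767 + m(k(12), 142)) = (40000/7 + 38632)/(-36767 + (56 - 4*142)) = 310424/(7*(-36767 + (56 - 568))) = 310424/(7*(-36767 - 512)) = (310424/7)/(-37279) = (310424/7)*(-1/37279) = -310424/260953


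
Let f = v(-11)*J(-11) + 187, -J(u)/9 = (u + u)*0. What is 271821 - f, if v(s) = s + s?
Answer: 271634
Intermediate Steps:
v(s) = 2*s
J(u) = 0 (J(u) = -9*(u + u)*0 = -9*2*u*0 = -9*0 = 0)
f = 187 (f = (2*(-11))*0 + 187 = -22*0 + 187 = 0 + 187 = 187)
271821 - f = 271821 - 1*187 = 271821 - 187 = 271634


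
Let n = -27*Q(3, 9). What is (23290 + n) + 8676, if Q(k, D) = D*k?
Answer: 31237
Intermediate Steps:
n = -729 (n = -243*3 = -27*27 = -729)
(23290 + n) + 8676 = (23290 - 729) + 8676 = 22561 + 8676 = 31237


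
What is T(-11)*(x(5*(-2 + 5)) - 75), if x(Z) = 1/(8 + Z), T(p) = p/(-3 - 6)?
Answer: -18964/207 ≈ -91.614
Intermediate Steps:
T(p) = -p/9 (T(p) = p/(-9) = p*(-1/9) = -p/9)
T(-11)*(x(5*(-2 + 5)) - 75) = (-1/9*(-11))*(1/(8 + 5*(-2 + 5)) - 75) = 11*(1/(8 + 5*3) - 75)/9 = 11*(1/(8 + 15) - 75)/9 = 11*(1/23 - 75)/9 = (11/9)*(-1724/23) = -18964/207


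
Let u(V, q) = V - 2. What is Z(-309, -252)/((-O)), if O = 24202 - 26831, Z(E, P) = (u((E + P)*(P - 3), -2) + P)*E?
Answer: -44125509/2629 ≈ -16784.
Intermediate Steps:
u(V, q) = -2 + V
Z(E, P) = E*(-2 + P + (-3 + P)*(E + P)) (Z(E, P) = ((-2 + (E + P)*(P - 3)) + P)*E = ((-2 + (E + P)*(-3 + P)) + P)*E = ((-2 + (-3 + P)*(E + P)) + P)*E = (-2 + P + (-3 + P)*(E + P))*E = E*(-2 + P + (-3 + P)*(E + P)))
O = -2629
Z(-309, -252)/((-O)) = (-309*(-2 + (-252)² - 3*(-309) - 2*(-252) - 309*(-252)))/((-1*(-2629))) = -309*(-2 + 63504 + 927 + 504 + 77868)/2629 = -309*142801*(1/2629) = -44125509*1/2629 = -44125509/2629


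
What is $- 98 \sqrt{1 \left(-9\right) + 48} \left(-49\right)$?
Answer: $4802 \sqrt{39} \approx 29988.0$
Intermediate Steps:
$- 98 \sqrt{1 \left(-9\right) + 48} \left(-49\right) = - 98 \sqrt{-9 + 48} \left(-49\right) = - 98 \sqrt{39} \left(-49\right) = 4802 \sqrt{39}$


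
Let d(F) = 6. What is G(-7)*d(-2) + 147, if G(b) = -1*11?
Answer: 81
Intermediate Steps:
G(b) = -11
G(-7)*d(-2) + 147 = -11*6 + 147 = -66 + 147 = 81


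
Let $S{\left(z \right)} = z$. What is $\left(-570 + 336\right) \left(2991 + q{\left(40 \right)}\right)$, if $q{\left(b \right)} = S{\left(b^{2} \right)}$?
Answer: $-1074294$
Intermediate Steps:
$q{\left(b \right)} = b^{2}$
$\left(-570 + 336\right) \left(2991 + q{\left(40 \right)}\right) = \left(-570 + 336\right) \left(2991 + 40^{2}\right) = - 234 \left(2991 + 1600\right) = \left(-234\right) 4591 = -1074294$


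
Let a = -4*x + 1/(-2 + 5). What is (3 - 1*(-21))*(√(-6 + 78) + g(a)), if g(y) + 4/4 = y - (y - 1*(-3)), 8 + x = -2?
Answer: -96 + 144*√2 ≈ 107.65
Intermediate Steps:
x = -10 (x = -8 - 2 = -10)
a = 121/3 (a = -4*(-10) + 1/(-2 + 5) = 40 + 1/3 = 40 + ⅓ = 121/3 ≈ 40.333)
g(y) = -4 (g(y) = -1 + (y - (y - 1*(-3))) = -1 + (y - (y + 3)) = -1 + (y - (3 + y)) = -1 + (y + (-3 - y)) = -1 - 3 = -4)
(3 - 1*(-21))*(√(-6 + 78) + g(a)) = (3 - 1*(-21))*(√(-6 + 78) - 4) = (3 + 21)*(√72 - 4) = 24*(6*√2 - 4) = 24*(-4 + 6*√2) = -96 + 144*√2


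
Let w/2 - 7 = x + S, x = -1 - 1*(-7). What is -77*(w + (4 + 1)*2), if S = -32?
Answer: 2156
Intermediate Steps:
x = 6 (x = -1 + 7 = 6)
w = -38 (w = 14 + 2*(6 - 32) = 14 + 2*(-26) = 14 - 52 = -38)
-77*(w + (4 + 1)*2) = -77*(-38 + (4 + 1)*2) = -77*(-38 + 5*2) = -77*(-38 + 10) = -77*(-28) = 2156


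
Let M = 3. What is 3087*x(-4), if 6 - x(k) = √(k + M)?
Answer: 18522 - 3087*I ≈ 18522.0 - 3087.0*I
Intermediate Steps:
x(k) = 6 - √(3 + k) (x(k) = 6 - √(k + 3) = 6 - √(3 + k))
3087*x(-4) = 3087*(6 - √(3 - 4)) = 3087*(6 - √(-1)) = 3087*(6 - I) = 18522 - 3087*I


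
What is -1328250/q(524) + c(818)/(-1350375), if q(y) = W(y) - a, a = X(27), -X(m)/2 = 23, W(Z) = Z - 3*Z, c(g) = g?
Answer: 298939129019/225512625 ≈ 1325.6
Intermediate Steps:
W(Z) = -2*Z
X(m) = -46 (X(m) = -2*23 = -46)
a = -46
q(y) = 46 - 2*y (q(y) = -2*y - 1*(-46) = -2*y + 46 = 46 - 2*y)
-1328250/q(524) + c(818)/(-1350375) = -1328250/(46 - 2*524) + 818/(-1350375) = -1328250/(46 - 1048) + 818*(-1/1350375) = -1328250/(-1002) - 818/1350375 = -1328250*(-1/1002) - 818/1350375 = 221375/167 - 818/1350375 = 298939129019/225512625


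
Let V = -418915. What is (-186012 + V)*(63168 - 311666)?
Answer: 150323149646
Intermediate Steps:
(-186012 + V)*(63168 - 311666) = (-186012 - 418915)*(63168 - 311666) = -604927*(-248498) = 150323149646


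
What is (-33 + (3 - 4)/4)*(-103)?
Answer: 13699/4 ≈ 3424.8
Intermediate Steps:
(-33 + (3 - 4)/4)*(-103) = (-33 + (¼)*(-1))*(-103) = (-33 - ¼)*(-103) = -133/4*(-103) = 13699/4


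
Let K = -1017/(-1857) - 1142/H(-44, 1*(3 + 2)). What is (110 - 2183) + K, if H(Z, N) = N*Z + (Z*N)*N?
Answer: -846326231/408540 ≈ -2071.6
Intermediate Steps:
H(Z, N) = N*Z + Z*N**2 (H(Z, N) = N*Z + (N*Z)*N = N*Z + Z*N**2)
K = 577189/408540 (K = -1017/(-1857) - 1142*(-1/(44*(1 + 1*(3 + 2))*(3 + 2))) = -1017*(-1/1857) - 1142*(-1/(220*(1 + 1*5))) = 339/619 - 1142*(-1/(220*(1 + 5))) = 339/619 - 1142/(5*(-44)*6) = 339/619 - 1142/(-1320) = 339/619 - 1142*(-1/1320) = 339/619 + 571/660 = 577189/408540 ≈ 1.4128)
(110 - 2183) + K = (110 - 2183) + 577189/408540 = -2073 + 577189/408540 = -846326231/408540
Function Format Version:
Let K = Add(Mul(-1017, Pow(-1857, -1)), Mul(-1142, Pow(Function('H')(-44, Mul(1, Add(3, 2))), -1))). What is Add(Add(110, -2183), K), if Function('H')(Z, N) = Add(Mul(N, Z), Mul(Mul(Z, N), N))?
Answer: Rational(-846326231, 408540) ≈ -2071.6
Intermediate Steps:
Function('H')(Z, N) = Add(Mul(N, Z), Mul(Z, Pow(N, 2))) (Function('H')(Z, N) = Add(Mul(N, Z), Mul(Mul(N, Z), N)) = Add(Mul(N, Z), Mul(Z, Pow(N, 2))))
K = Rational(577189, 408540) (K = Add(Mul(-1017, Pow(-1857, -1)), Mul(-1142, Pow(Mul(Mul(1, Add(3, 2)), -44, Add(1, Mul(1, Add(3, 2)))), -1))) = Add(Mul(-1017, Rational(-1, 1857)), Mul(-1142, Pow(Mul(Mul(1, 5), -44, Add(1, Mul(1, 5))), -1))) = Add(Rational(339, 619), Mul(-1142, Pow(Mul(5, -44, Add(1, 5)), -1))) = Add(Rational(339, 619), Mul(-1142, Pow(Mul(5, -44, 6), -1))) = Add(Rational(339, 619), Mul(-1142, Pow(-1320, -1))) = Add(Rational(339, 619), Mul(-1142, Rational(-1, 1320))) = Add(Rational(339, 619), Rational(571, 660)) = Rational(577189, 408540) ≈ 1.4128)
Add(Add(110, -2183), K) = Add(Add(110, -2183), Rational(577189, 408540)) = Add(-2073, Rational(577189, 408540)) = Rational(-846326231, 408540)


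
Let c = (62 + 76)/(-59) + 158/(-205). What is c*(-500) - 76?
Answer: 3577356/2419 ≈ 1478.9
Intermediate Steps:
c = -37612/12095 (c = 138*(-1/59) + 158*(-1/205) = -138/59 - 158/205 = -37612/12095 ≈ -3.1097)
c*(-500) - 76 = -37612/12095*(-500) - 76 = 3761200/2419 - 76 = 3577356/2419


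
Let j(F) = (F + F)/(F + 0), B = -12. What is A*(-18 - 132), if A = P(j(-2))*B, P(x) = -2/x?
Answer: -1800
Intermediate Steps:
j(F) = 2 (j(F) = (2*F)/F = 2)
A = 12 (A = -2/2*(-12) = -2*1/2*(-12) = -1*(-12) = 12)
A*(-18 - 132) = 12*(-18 - 132) = 12*(-150) = -1800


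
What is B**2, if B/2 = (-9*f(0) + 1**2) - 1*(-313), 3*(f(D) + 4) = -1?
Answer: 498436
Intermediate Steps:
f(D) = -13/3 (f(D) = -4 + (1/3)*(-1) = -4 - 1/3 = -13/3)
B = 706 (B = 2*((-9*(-13/3) + 1**2) - 1*(-313)) = 2*((39 + 1) + 313) = 2*(40 + 313) = 2*353 = 706)
B**2 = 706**2 = 498436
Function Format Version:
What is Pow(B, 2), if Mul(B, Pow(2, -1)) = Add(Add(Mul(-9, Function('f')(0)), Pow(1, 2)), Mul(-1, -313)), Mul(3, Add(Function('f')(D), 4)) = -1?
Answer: 498436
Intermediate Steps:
Function('f')(D) = Rational(-13, 3) (Function('f')(D) = Add(-4, Mul(Rational(1, 3), -1)) = Add(-4, Rational(-1, 3)) = Rational(-13, 3))
B = 706 (B = Mul(2, Add(Add(Mul(-9, Rational(-13, 3)), Pow(1, 2)), Mul(-1, -313))) = Mul(2, Add(Add(39, 1), 313)) = Mul(2, Add(40, 313)) = Mul(2, 353) = 706)
Pow(B, 2) = Pow(706, 2) = 498436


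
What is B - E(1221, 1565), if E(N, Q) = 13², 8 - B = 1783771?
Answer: -1783932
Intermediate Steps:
B = -1783763 (B = 8 - 1*1783771 = 8 - 1783771 = -1783763)
E(N, Q) = 169
B - E(1221, 1565) = -1783763 - 1*169 = -1783763 - 169 = -1783932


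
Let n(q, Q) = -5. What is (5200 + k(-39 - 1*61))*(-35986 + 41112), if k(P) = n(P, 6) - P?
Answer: 27142170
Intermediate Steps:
k(P) = -5 - P
(5200 + k(-39 - 1*61))*(-35986 + 41112) = (5200 + (-5 - (-39 - 1*61)))*(-35986 + 41112) = (5200 + (-5 - (-39 - 61)))*5126 = (5200 + (-5 - 1*(-100)))*5126 = (5200 + (-5 + 100))*5126 = (5200 + 95)*5126 = 5295*5126 = 27142170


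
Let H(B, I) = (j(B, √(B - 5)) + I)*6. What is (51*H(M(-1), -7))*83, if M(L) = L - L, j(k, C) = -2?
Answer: -228582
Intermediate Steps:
M(L) = 0
H(B, I) = -12 + 6*I (H(B, I) = (-2 + I)*6 = -12 + 6*I)
(51*H(M(-1), -7))*83 = (51*(-12 + 6*(-7)))*83 = (51*(-12 - 42))*83 = (51*(-54))*83 = -2754*83 = -228582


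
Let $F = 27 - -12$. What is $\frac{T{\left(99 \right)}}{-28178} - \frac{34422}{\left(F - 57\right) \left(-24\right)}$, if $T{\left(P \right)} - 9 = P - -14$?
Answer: $- \frac{80832985}{1014408} \approx -79.685$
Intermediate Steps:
$T{\left(P \right)} = 23 + P$ ($T{\left(P \right)} = 9 + \left(P - -14\right) = 9 + \left(P + 14\right) = 9 + \left(14 + P\right) = 23 + P$)
$F = 39$ ($F = 27 + 12 = 39$)
$\frac{T{\left(99 \right)}}{-28178} - \frac{34422}{\left(F - 57\right) \left(-24\right)} = \frac{23 + 99}{-28178} - \frac{34422}{\left(39 - 57\right) \left(-24\right)} = 122 \left(- \frac{1}{28178}\right) - \frac{34422}{\left(-18\right) \left(-24\right)} = - \frac{61}{14089} - \frac{34422}{432} = - \frac{61}{14089} - \frac{5737}{72} = - \frac{80832985}{1014408}$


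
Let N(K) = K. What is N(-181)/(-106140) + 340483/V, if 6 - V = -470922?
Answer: 3018675299/4165358160 ≈ 0.72471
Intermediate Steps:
V = 470928 (V = 6 - 1*(-470922) = 6 + 470922 = 470928)
N(-181)/(-106140) + 340483/V = -181/(-106140) + 340483/470928 = -181*(-1/106140) + 340483*(1/470928) = 181/106140 + 340483/470928 = 3018675299/4165358160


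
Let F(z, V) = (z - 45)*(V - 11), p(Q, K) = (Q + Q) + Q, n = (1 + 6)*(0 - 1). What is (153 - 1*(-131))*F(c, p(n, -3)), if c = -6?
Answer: 463488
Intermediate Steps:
n = -7 (n = 7*(-1) = -7)
p(Q, K) = 3*Q (p(Q, K) = 2*Q + Q = 3*Q)
F(z, V) = (-45 + z)*(-11 + V)
(153 - 1*(-131))*F(c, p(n, -3)) = (153 - 1*(-131))*(495 - 135*(-7) - 11*(-6) + (3*(-7))*(-6)) = (153 + 131)*(495 - 45*(-21) + 66 - 21*(-6)) = 284*(495 + 945 + 66 + 126) = 284*1632 = 463488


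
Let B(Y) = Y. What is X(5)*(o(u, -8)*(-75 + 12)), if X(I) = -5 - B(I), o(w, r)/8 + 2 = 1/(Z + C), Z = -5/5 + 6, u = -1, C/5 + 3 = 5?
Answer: -9744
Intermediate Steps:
C = 10 (C = -15 + 5*5 = -15 + 25 = 10)
Z = 5 (Z = -5*1/5 + 6 = -1 + 6 = 5)
o(w, r) = -232/15 (o(w, r) = -16 + 8/(5 + 10) = -16 + 8/15 = -232/15)
X(I) = -5 - I
X(5)*(o(u, -8)*(-75 + 12)) = (-5 - 1*5)*(-232*(-75 + 12)/15) = (-5 - 5)*(-232/15*(-63)) = -10*4872/5 = -9744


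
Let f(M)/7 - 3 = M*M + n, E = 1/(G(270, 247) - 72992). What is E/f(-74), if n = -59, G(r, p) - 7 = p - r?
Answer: -1/2769923520 ≈ -3.6102e-10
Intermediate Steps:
G(r, p) = 7 + p - r (G(r, p) = 7 + (p - r) = 7 + p - r)
E = -1/73008 (E = 1/((7 + 247 - 1*270) - 72992) = 1/((7 + 247 - 270) - 72992) = 1/(-16 - 72992) = 1/(-73008) = -1/73008 ≈ -1.3697e-5)
f(M) = -392 + 7*M² (f(M) = 21 + 7*(M*M - 59) = 21 + 7*(M² - 59) = 21 + 7*(-59 + M²) = 21 + (-413 + 7*M²) = -392 + 7*M²)
E/f(-74) = -1/(73008*(-392 + 7*(-74)²)) = -1/(73008*(-392 + 7*5476)) = -1/(73008*(-392 + 38332)) = -1/73008/37940 = -1/73008*1/37940 = -1/2769923520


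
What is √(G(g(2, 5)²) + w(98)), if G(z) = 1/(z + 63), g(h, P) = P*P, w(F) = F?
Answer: 5*√115971/172 ≈ 9.8996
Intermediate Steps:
g(h, P) = P²
G(z) = 1/(63 + z)
√(G(g(2, 5)²) + w(98)) = √(1/(63 + (5²)²) + 98) = √(1/(63 + 25²) + 98) = √(1/(63 + 625) + 98) = √(1/688 + 98) = √(67425/688) = 5*√115971/172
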